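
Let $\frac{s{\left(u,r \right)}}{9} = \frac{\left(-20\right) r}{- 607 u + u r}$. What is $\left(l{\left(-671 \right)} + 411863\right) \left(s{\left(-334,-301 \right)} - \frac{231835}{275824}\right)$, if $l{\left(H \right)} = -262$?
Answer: $- \frac{2848532044324975}{10456212016} \approx -2.7243 \cdot 10^{5}$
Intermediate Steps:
$s{\left(u,r \right)} = - \frac{180 r}{- 607 u + r u}$ ($s{\left(u,r \right)} = 9 \frac{\left(-20\right) r}{- 607 u + u r} = 9 \frac{\left(-20\right) r}{- 607 u + r u} = 9 \left(- \frac{20 r}{- 607 u + r u}\right) = - \frac{180 r}{- 607 u + r u}$)
$\left(l{\left(-671 \right)} + 411863\right) \left(s{\left(-334,-301 \right)} - \frac{231835}{275824}\right) = \left(-262 + 411863\right) \left(\left(-180\right) \left(-301\right) \frac{1}{-334} \frac{1}{-607 - 301} - \frac{231835}{275824}\right) = 411601 \left(\left(-180\right) \left(-301\right) \left(- \frac{1}{334}\right) \frac{1}{-908} - \frac{231835}{275824}\right) = 411601 \left(\left(-180\right) \left(-301\right) \left(- \frac{1}{334}\right) \left(- \frac{1}{908}\right) - \frac{231835}{275824}\right) = 411601 \left(\frac{13545}{75818} - \frac{231835}{275824}\right) = 411601 \left(- \frac{6920614975}{10456212016}\right) = - \frac{2848532044324975}{10456212016}$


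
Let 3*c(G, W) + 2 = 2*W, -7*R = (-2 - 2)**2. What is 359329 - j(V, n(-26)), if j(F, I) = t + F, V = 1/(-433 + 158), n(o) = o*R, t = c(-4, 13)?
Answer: 98813276/275 ≈ 3.5932e+5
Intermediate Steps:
R = -16/7 (R = -(-2 - 2)**2/7 = -1/7*(-4)**2 = -1/7*16 = -16/7 ≈ -2.2857)
c(G, W) = -2/3 + 2*W/3 (c(G, W) = -2/3 + (2*W)/3 = -2/3 + 2*W/3)
t = 8 (t = -2/3 + (2/3)*13 = -2/3 + 26/3 = 8)
n(o) = -16*o/7 (n(o) = o*(-16/7) = -16*o/7)
V = -1/275 (V = 1/(-275) = -1/275 ≈ -0.0036364)
j(F, I) = 8 + F
359329 - j(V, n(-26)) = 359329 - (8 - 1/275) = 359329 - 1*2199/275 = 359329 - 2199/275 = 98813276/275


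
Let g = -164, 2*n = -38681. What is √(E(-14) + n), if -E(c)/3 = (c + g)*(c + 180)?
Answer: √277214/2 ≈ 263.26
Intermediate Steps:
n = -38681/2 (n = (½)*(-38681) = -38681/2 ≈ -19341.)
E(c) = -3*(-164 + c)*(180 + c) (E(c) = -3*(c - 164)*(c + 180) = -3*(-164 + c)*(180 + c))
√(E(-14) + n) = √((88560 - 48*(-14) - 3*(-14)²) - 38681/2) = √((88560 + 672 - 3*196) - 38681/2) = √((88560 + 672 - 588) - 38681/2) = √(88644 - 38681/2) = √(138607/2) = √277214/2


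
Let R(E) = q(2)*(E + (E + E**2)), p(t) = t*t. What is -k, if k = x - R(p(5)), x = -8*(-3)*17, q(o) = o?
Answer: 942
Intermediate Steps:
p(t) = t**2
x = 408 (x = 24*17 = 408)
R(E) = 2*E**2 + 4*E (R(E) = 2*(E + (E + E**2)) = 2*(E**2 + 2*E) = 2*E**2 + 4*E)
k = -942 (k = 408 - 2*5**2*(2 + 5**2) = 408 - 2*25*(2 + 25) = 408 - 2*25*27 = 408 - 1*1350 = 408 - 1350 = -942)
-k = -1*(-942) = 942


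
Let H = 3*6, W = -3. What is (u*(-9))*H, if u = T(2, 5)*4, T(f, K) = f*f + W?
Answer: -648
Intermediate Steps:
H = 18
T(f, K) = -3 + f**2 (T(f, K) = f*f - 3 = f**2 - 3 = -3 + f**2)
u = 4 (u = (-3 + 2**2)*4 = (-3 + 4)*4 = 1*4 = 4)
(u*(-9))*H = (4*(-9))*18 = -36*18 = -648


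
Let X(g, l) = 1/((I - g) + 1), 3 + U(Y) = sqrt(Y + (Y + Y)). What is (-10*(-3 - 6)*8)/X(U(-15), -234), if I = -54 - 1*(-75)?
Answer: 18000 - 2160*I*sqrt(5) ≈ 18000.0 - 4829.9*I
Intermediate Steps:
I = 21 (I = -54 + 75 = 21)
U(Y) = -3 + sqrt(3)*sqrt(Y) (U(Y) = -3 + sqrt(Y + (Y + Y)) = -3 + sqrt(Y + 2*Y) = -3 + sqrt(3*Y) = -3 + sqrt(3)*sqrt(Y))
X(g, l) = 1/(22 - g) (X(g, l) = 1/((21 - g) + 1) = 1/(22 - g))
(-10*(-3 - 6)*8)/X(U(-15), -234) = (-10*(-3 - 6)*8)/(1/(22 - (-3 + sqrt(3)*sqrt(-15)))) = (-(-90)*8)/(1/(22 - (-3 + sqrt(3)*(I*sqrt(15))))) = (-10*(-72))/(1/(22 - (-3 + 3*I*sqrt(5)))) = 720/(1/(22 + (3 - 3*I*sqrt(5)))) = 720/(1/(25 - 3*I*sqrt(5))) = 720*(25 - 3*I*sqrt(5)) = 18000 - 2160*I*sqrt(5)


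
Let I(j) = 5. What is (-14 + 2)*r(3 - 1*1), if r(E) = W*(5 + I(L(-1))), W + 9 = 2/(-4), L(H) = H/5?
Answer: 1140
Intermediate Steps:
L(H) = H/5 (L(H) = H*(⅕) = H/5)
W = -19/2 (W = -9 + 2/(-4) = -9 + 2*(-¼) = -9 - ½ = -19/2 ≈ -9.5000)
r(E) = -95 (r(E) = -19*(5 + 5)/2 = -19/2*10 = -95)
(-14 + 2)*r(3 - 1*1) = (-14 + 2)*(-95) = -12*(-95) = 1140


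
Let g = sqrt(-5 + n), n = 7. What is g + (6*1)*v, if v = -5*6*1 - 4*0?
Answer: -180 + sqrt(2) ≈ -178.59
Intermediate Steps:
g = sqrt(2) (g = sqrt(-5 + 7) = sqrt(2) ≈ 1.4142)
v = -30 (v = -30*1 + 0 = -30 + 0 = -30)
g + (6*1)*v = sqrt(2) + (6*1)*(-30) = sqrt(2) + 6*(-30) = sqrt(2) - 180 = -180 + sqrt(2)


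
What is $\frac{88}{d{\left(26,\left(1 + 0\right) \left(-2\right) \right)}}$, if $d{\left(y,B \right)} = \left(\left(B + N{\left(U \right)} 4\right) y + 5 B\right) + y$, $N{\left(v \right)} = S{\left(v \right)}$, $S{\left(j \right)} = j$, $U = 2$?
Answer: $\frac{22}{43} \approx 0.51163$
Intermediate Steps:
$N{\left(v \right)} = v$
$d{\left(y,B \right)} = y + 5 B + y \left(8 + B\right)$ ($d{\left(y,B \right)} = \left(\left(B + 2 \cdot 4\right) y + 5 B\right) + y = \left(\left(B + 8\right) y + 5 B\right) + y = \left(\left(8 + B\right) y + 5 B\right) + y = \left(y \left(8 + B\right) + 5 B\right) + y = \left(5 B + y \left(8 + B\right)\right) + y = y + 5 B + y \left(8 + B\right)$)
$\frac{88}{d{\left(26,\left(1 + 0\right) \left(-2\right) \right)}} = \frac{88}{5 \left(1 + 0\right) \left(-2\right) + 9 \cdot 26 + \left(1 + 0\right) \left(-2\right) 26} = \frac{88}{5 \cdot 1 \left(-2\right) + 234 + 1 \left(-2\right) 26} = \frac{88}{5 \left(-2\right) + 234 - 52} = \frac{88}{-10 + 234 - 52} = \frac{88}{172} = 88 \cdot \frac{1}{172} = \frac{22}{43}$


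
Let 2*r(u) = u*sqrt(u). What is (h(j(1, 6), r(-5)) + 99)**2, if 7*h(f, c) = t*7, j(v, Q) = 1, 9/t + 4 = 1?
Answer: 9216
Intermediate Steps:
t = -3 (t = 9/(-4 + 1) = 9/(-3) = 9*(-1/3) = -3)
r(u) = u**(3/2)/2 (r(u) = (u*sqrt(u))/2 = u**(3/2)/2)
h(f, c) = -3 (h(f, c) = (-3*7)/7 = (1/7)*(-21) = -3)
(h(j(1, 6), r(-5)) + 99)**2 = (-3 + 99)**2 = 96**2 = 9216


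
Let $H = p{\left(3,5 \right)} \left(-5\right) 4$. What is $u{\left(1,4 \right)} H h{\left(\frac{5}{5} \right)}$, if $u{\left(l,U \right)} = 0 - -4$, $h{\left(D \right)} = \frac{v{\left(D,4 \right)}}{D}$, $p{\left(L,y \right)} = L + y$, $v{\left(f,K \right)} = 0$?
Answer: $0$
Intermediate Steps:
$h{\left(D \right)} = 0$ ($h{\left(D \right)} = \frac{0}{D} = 0$)
$u{\left(l,U \right)} = 4$ ($u{\left(l,U \right)} = 0 + 4 = 4$)
$H = -160$ ($H = \left(3 + 5\right) \left(-5\right) 4 = 8 \left(-5\right) 4 = \left(-40\right) 4 = -160$)
$u{\left(1,4 \right)} H h{\left(\frac{5}{5} \right)} = 4 \left(-160\right) 0 = \left(-640\right) 0 = 0$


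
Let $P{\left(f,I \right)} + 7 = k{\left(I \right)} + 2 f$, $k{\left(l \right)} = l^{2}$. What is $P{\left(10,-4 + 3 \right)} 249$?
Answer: $3486$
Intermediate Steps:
$P{\left(f,I \right)} = -7 + I^{2} + 2 f$ ($P{\left(f,I \right)} = -7 + \left(I^{2} + 2 f\right) = -7 + I^{2} + 2 f$)
$P{\left(10,-4 + 3 \right)} 249 = \left(-7 + \left(-4 + 3\right)^{2} + 2 \cdot 10\right) 249 = \left(-7 + \left(-1\right)^{2} + 20\right) 249 = \left(-7 + 1 + 20\right) 249 = 14 \cdot 249 = 3486$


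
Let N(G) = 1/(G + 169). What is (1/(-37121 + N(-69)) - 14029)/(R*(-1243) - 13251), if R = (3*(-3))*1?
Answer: 52077036971/7661772336 ≈ 6.7970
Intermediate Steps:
N(G) = 1/(169 + G)
R = -9 (R = -9*1 = -9)
(1/(-37121 + N(-69)) - 14029)/(R*(-1243) - 13251) = (1/(-37121 + 1/(169 - 69)) - 14029)/(-9*(-1243) - 13251) = (1/(-37121 + 1/100) - 14029)/(11187 - 13251) = (1/(-37121 + 1/100) - 14029)/(-2064) = (1/(-3712099/100) - 14029)*(-1/2064) = (-100/3712099 - 14029)*(-1/2064) = -52077036971/3712099*(-1/2064) = 52077036971/7661772336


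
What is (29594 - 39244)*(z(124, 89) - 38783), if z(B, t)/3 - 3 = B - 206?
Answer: 376543000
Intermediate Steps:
z(B, t) = -609 + 3*B (z(B, t) = 9 + 3*(B - 206) = 9 + 3*(-206 + B) = 9 + (-618 + 3*B) = -609 + 3*B)
(29594 - 39244)*(z(124, 89) - 38783) = (29594 - 39244)*((-609 + 3*124) - 38783) = -9650*((-609 + 372) - 38783) = -9650*(-237 - 38783) = -9650*(-39020) = 376543000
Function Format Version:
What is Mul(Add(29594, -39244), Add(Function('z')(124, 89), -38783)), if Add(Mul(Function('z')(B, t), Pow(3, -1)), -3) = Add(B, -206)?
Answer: 376543000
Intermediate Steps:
Function('z')(B, t) = Add(-609, Mul(3, B)) (Function('z')(B, t) = Add(9, Mul(3, Add(B, -206))) = Add(9, Mul(3, Add(-206, B))) = Add(9, Add(-618, Mul(3, B))) = Add(-609, Mul(3, B)))
Mul(Add(29594, -39244), Add(Function('z')(124, 89), -38783)) = Mul(Add(29594, -39244), Add(Add(-609, Mul(3, 124)), -38783)) = Mul(-9650, Add(Add(-609, 372), -38783)) = Mul(-9650, Add(-237, -38783)) = Mul(-9650, -39020) = 376543000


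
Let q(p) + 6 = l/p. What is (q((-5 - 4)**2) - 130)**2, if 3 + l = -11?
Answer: 121660900/6561 ≈ 18543.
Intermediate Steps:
l = -14 (l = -3 - 11 = -14)
q(p) = -6 - 14/p
(q((-5 - 4)**2) - 130)**2 = ((-6 - 14/(-5 - 4)**2) - 130)**2 = ((-6 - 14/((-9)**2)) - 130)**2 = ((-6 - 14/81) - 130)**2 = (-500/81 - 130)**2 = (-11030/81)**2 = 121660900/6561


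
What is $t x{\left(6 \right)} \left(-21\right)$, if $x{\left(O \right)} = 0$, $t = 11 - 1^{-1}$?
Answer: $0$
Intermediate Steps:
$t = 10$ ($t = 11 - 1 = 10$)
$t x{\left(6 \right)} \left(-21\right) = 10 \cdot 0 \left(-21\right) = 0 \left(-21\right) = 0$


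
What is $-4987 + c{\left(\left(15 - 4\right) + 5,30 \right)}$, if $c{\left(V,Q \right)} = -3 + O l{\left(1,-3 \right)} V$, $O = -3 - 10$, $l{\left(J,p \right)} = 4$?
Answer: $-5822$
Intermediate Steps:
$O = -13$ ($O = -3 - 10 = -13$)
$c{\left(V,Q \right)} = -3 - 52 V$ ($c{\left(V,Q \right)} = -3 - 13 \cdot 4 V = -3 - 52 V$)
$-4987 + c{\left(\left(15 - 4\right) + 5,30 \right)} = -4987 - \left(3 + 52 \left(\left(15 - 4\right) + 5\right)\right) = -4987 - \left(3 + 52 \left(11 + 5\right)\right) = -4987 - 835 = -5822$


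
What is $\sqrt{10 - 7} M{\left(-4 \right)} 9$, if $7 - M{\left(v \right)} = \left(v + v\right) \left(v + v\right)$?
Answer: $- 513 \sqrt{3} \approx -888.54$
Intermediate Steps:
$M{\left(v \right)} = 7 - 4 v^{2}$ ($M{\left(v \right)} = 7 - \left(v + v\right) \left(v + v\right) = 7 - 2 v 2 v = 7 - 4 v^{2}$)
$\sqrt{10 - 7} M{\left(-4 \right)} 9 = \sqrt{10 - 7} \left(7 - 4 \left(-4\right)^{2}\right) 9 = \sqrt{3} \left(7 - 64\right) 9 = \sqrt{3} \left(-57\right) 9 = - 57 \sqrt{3} \cdot 9 = - 513 \sqrt{3}$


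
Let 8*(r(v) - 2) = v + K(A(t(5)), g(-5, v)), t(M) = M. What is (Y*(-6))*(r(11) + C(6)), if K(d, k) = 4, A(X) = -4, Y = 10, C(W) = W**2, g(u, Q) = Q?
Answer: -4785/2 ≈ -2392.5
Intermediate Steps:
r(v) = 5/2 + v/8 (r(v) = 2 + (v + 4)/8 = 2 + (4 + v)/8 = 2 + (1/2 + v/8) = 5/2 + v/8)
(Y*(-6))*(r(11) + C(6)) = (10*(-6))*((5/2 + (1/8)*11) + 6**2) = -60*((5/2 + 11/8) + 36) = -60*(31/8 + 36) = -60*319/8 = -4785/2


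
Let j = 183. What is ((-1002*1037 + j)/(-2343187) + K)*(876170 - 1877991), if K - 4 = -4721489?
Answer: 1583352505967251012/334741 ≈ 4.7301e+12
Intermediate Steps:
K = -4721485 (K = 4 - 4721489 = -4721485)
((-1002*1037 + j)/(-2343187) + K)*(876170 - 1877991) = ((-1002*1037 + 183)/(-2343187) - 4721485)*(876170 - 1877991) = ((-1039074 + 183)*(-1/2343187) - 4721485)*(-1001821) = (-1038891*(-1/2343187) - 4721485)*(-1001821) = (148413/334741 - 4721485)*(-1001821) = -1580474461972/334741*(-1001821) = 1583352505967251012/334741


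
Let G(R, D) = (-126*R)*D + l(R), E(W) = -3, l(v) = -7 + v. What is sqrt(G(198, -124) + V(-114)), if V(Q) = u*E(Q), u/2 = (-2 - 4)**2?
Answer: sqrt(3093527) ≈ 1758.8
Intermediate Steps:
u = 72 (u = 2*(-2 - 4)**2 = 2*(-6)**2 = 2*36 = 72)
V(Q) = -216 (V(Q) = 72*(-3) = -216)
G(R, D) = -7 + R - 126*D*R (G(R, D) = (-126*R)*D + (-7 + R) = -126*D*R + (-7 + R) = -7 + R - 126*D*R)
sqrt(G(198, -124) + V(-114)) = sqrt((-7 + 198 - 126*(-124)*198) - 216) = sqrt((-7 + 198 + 3093552) - 216) = sqrt(3093743 - 216) = sqrt(3093527)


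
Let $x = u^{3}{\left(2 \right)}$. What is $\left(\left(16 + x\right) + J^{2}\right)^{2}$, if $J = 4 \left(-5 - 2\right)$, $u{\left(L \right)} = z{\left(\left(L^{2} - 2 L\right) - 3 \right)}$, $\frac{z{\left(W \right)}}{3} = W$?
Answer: $5041$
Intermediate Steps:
$z{\left(W \right)} = 3 W$
$u{\left(L \right)} = -9 - 6 L + 3 L^{2}$ ($u{\left(L \right)} = 3 \left(\left(L^{2} - 2 L\right) - 3\right) = 3 \left(-3 + L^{2} - 2 L\right) = -9 - 6 L + 3 L^{2}$)
$J = -28$ ($J = 4 \left(-7\right) = -28$)
$x = -729$ ($x = \left(-9 - 12 + 3 \cdot 2^{2}\right)^{3} = \left(-9 - 12 + 3 \cdot 4\right)^{3} = \left(-9 - 12 + 12\right)^{3} = \left(-9\right)^{3} = -729$)
$\left(\left(16 + x\right) + J^{2}\right)^{2} = \left(\left(16 - 729\right) + \left(-28\right)^{2}\right)^{2} = \left(-713 + 784\right)^{2} = 71^{2} = 5041$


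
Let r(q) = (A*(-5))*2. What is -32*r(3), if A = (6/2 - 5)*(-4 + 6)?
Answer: -1280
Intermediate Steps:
A = -4 (A = (6*(1/2) - 5)*2 = (3 - 5)*2 = -2*2 = -4)
r(q) = 40 (r(q) = -4*(-5)*2 = 20*2 = 40)
-32*r(3) = -32*40 = -1280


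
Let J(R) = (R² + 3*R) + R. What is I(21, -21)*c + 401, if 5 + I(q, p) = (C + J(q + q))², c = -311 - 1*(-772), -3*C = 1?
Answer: 15481296389/9 ≈ 1.7201e+9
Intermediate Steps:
J(R) = R² + 4*R
C = -⅓ (C = -⅓*1 = -⅓ ≈ -0.33333)
c = 461 (c = -311 + 772 = 461)
I(q, p) = -5 + (-⅓ + 2*q*(4 + 2*q))² (I(q, p) = -5 + (-⅓ + (q + q)*(4 + (q + q)))² = -5 + (-⅓ + (2*q)*(4 + 2*q))² = -5 + (-⅓ + 2*q*(4 + 2*q))²)
I(21, -21)*c + 401 = (-5 + (-1 + 12*21*(2 + 21))²/9)*461 + 401 = (-5 + (-1 + 12*21*23)²/9)*461 + 401 = (-5 + (-1 + 5796)²/9)*461 + 401 = (-5 + (⅑)*5795²)*461 + 401 = (-5 + (⅑)*33582025)*461 + 401 = (-5 + 33582025/9)*461 + 401 = (33581980/9)*461 + 401 = 15481292780/9 + 401 = 15481296389/9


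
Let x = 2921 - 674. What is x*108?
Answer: 242676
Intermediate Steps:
x = 2247
x*108 = 2247*108 = 242676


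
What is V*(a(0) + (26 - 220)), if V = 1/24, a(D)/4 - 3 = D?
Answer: -91/12 ≈ -7.5833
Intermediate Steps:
a(D) = 12 + 4*D
V = 1/24 ≈ 0.041667
V*(a(0) + (26 - 220)) = ((12 + 4*0) + (26 - 220))/24 = ((12 + 0) - 194)/24 = (12 - 194)/24 = (1/24)*(-182) = -91/12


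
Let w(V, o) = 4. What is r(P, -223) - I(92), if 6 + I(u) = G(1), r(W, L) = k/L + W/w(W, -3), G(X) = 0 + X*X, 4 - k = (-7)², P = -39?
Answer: -4057/892 ≈ -4.5482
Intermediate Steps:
k = -45 (k = 4 - 1*(-7)² = 4 - 1*49 = 4 - 49 = -45)
G(X) = X² (G(X) = 0 + X² = X²)
r(W, L) = -45/L + W/4
I(u) = -5 (I(u) = -6 + 1² = -6 + 1 = -5)
r(P, -223) - I(92) = (-45/(-223) + (¼)*(-39)) - 1*(-5) = (-45*(-1/223) - 39/4) + 5 = (45/223 - 39/4) + 5 = -8517/892 + 5 = -4057/892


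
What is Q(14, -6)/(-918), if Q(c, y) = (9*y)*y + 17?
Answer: -341/918 ≈ -0.37146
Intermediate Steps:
Q(c, y) = 17 + 9*y**2 (Q(c, y) = 9*y**2 + 17 = 17 + 9*y**2)
Q(14, -6)/(-918) = (17 + 9*(-6)**2)/(-918) = (17 + 9*36)*(-1/918) = (17 + 324)*(-1/918) = 341*(-1/918) = -341/918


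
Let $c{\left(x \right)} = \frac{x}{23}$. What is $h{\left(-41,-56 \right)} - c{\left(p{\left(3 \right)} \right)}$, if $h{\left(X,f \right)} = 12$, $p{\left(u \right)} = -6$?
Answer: $\frac{282}{23} \approx 12.261$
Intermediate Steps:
$c{\left(x \right)} = \frac{x}{23}$ ($c{\left(x \right)} = x \frac{1}{23} = \frac{x}{23}$)
$h{\left(-41,-56 \right)} - c{\left(p{\left(3 \right)} \right)} = 12 - \frac{1}{23} \left(-6\right) = 12 - - \frac{6}{23} = 12 + \frac{6}{23} = \frac{282}{23}$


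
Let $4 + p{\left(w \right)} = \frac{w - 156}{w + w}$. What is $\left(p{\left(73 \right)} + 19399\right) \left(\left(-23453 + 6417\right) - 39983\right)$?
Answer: $- \frac{161454259153}{146} \approx -1.1059 \cdot 10^{9}$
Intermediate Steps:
$p{\left(w \right)} = -4 + \frac{-156 + w}{2 w}$ ($p{\left(w \right)} = -4 + \frac{w - 156}{w + w} = -4 + \frac{-156 + w}{2 w}$)
$\left(p{\left(73 \right)} + 19399\right) \left(\left(-23453 + 6417\right) - 39983\right) = \left(\left(- \frac{7}{2} - \frac{78}{73}\right) + 19399\right) \left(\left(-23453 + 6417\right) - 39983\right) = \left(\left(- \frac{7}{2} - \frac{78}{73}\right) + 19399\right) \left(-17036 - 39983\right) = \left(\left(- \frac{7}{2} - \frac{78}{73}\right) + 19399\right) \left(-57019\right) = \left(- \frac{667}{146} + 19399\right) \left(-57019\right) = \frac{2831587}{146} \left(-57019\right) = - \frac{161454259153}{146}$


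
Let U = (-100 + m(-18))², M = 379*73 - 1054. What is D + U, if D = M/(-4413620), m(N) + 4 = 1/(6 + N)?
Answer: 1721311945337/158890320 ≈ 10833.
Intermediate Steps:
M = 26613 (M = 27667 - 1054 = 26613)
m(N) = -4 + 1/(6 + N)
U = 1560001/144 (U = (-100 + (-23 - 4*(-18))/(6 - 18))² = (-100 + (-23 + 72)/(-12))² = (-100 - 1/12*49)² = (-100 - 49/12)² = (-1249/12)² = 1560001/144 ≈ 10833.)
D = -26613/4413620 (D = 26613/(-4413620) = 26613*(-1/4413620) = -26613/4413620 ≈ -0.0060297)
D + U = -26613/4413620 + 1560001/144 = 1721311945337/158890320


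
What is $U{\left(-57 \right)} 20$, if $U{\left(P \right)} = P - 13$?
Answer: $-1400$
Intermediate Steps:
$U{\left(P \right)} = -13 + P$
$U{\left(-57 \right)} 20 = \left(-13 - 57\right) 20 = \left(-70\right) 20 = -1400$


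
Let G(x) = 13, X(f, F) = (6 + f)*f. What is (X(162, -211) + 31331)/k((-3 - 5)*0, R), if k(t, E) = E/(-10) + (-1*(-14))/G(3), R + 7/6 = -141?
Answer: 45666660/11929 ≈ 3828.2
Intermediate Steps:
X(f, F) = f*(6 + f)
R = -853/6 (R = -7/6 - 141 = -853/6 ≈ -142.17)
k(t, E) = 14/13 - E/10 (k(t, E) = E/(-10) - 1*(-14)/13 = E*(-⅒) + 14*(1/13) = -E/10 + 14/13 = 14/13 - E/10)
(X(162, -211) + 31331)/k((-3 - 5)*0, R) = (162*(6 + 162) + 31331)/(14/13 - ⅒*(-853/6)) = (162*168 + 31331)/(14/13 + 853/60) = (27216 + 31331)/(11929/780) = 58547*(780/11929) = 45666660/11929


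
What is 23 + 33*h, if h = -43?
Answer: -1396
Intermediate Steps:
23 + 33*h = 23 + 33*(-43) = 23 - 1419 = -1396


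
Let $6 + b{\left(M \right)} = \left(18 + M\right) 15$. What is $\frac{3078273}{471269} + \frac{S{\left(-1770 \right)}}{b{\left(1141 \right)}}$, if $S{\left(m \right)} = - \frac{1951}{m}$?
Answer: $\frac{94691151892409}{14496625593270} \approx 6.5319$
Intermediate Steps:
$b{\left(M \right)} = 264 + 15 M$ ($b{\left(M \right)} = -6 + \left(18 + M\right) 15 = -6 + \left(270 + 15 M\right) = 264 + 15 M$)
$\frac{3078273}{471269} + \frac{S{\left(-1770 \right)}}{b{\left(1141 \right)}} = \frac{3078273}{471269} + \frac{\left(-1951\right) \frac{1}{-1770}}{264 + 15 \cdot 1141} = 3078273 \cdot \frac{1}{471269} + \frac{\left(-1951\right) \left(- \frac{1}{1770}\right)}{264 + 17115} = \frac{3078273}{471269} + \frac{1951}{1770 \cdot 17379} = \frac{3078273}{471269} + \frac{1951}{1770} \cdot \frac{1}{17379} = \frac{3078273}{471269} + \frac{1951}{30760830} = \frac{94691151892409}{14496625593270}$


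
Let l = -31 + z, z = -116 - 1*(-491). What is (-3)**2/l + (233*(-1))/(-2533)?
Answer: 102949/871352 ≈ 0.11815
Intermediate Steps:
z = 375 (z = -116 + 491 = 375)
l = 344 (l = -31 + 375 = 344)
(-3)**2/l + (233*(-1))/(-2533) = (-3)**2/344 + (233*(-1))/(-2533) = 9*(1/344) - 233*(-1/2533) = 9/344 + 233/2533 = 102949/871352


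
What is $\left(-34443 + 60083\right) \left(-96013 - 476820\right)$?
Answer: $-14687438120$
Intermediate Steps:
$\left(-34443 + 60083\right) \left(-96013 - 476820\right) = 25640 \left(-572833\right) = -14687438120$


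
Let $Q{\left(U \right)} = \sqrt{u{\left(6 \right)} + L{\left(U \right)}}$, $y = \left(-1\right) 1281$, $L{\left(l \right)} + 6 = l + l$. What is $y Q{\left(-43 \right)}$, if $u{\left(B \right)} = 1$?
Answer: $- 1281 i \sqrt{91} \approx - 12220.0 i$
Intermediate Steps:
$L{\left(l \right)} = -6 + 2 l$ ($L{\left(l \right)} = -6 + \left(l + l\right) = -6 + 2 l$)
$y = -1281$
$Q{\left(U \right)} = \sqrt{-5 + 2 U}$ ($Q{\left(U \right)} = \sqrt{1 + \left(-6 + 2 U\right)} = \sqrt{-5 + 2 U}$)
$y Q{\left(-43 \right)} = - 1281 \sqrt{-5 + 2 \left(-43\right)} = - 1281 \sqrt{-5 - 86} = - 1281 \sqrt{-91} = - 1281 i \sqrt{91}$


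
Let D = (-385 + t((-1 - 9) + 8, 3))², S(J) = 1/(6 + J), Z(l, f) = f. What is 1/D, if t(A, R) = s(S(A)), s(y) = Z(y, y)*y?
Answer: 256/37933281 ≈ 6.7487e-6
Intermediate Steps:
s(y) = y² (s(y) = y*y = y²)
t(A, R) = (6 + A)⁻² (t(A, R) = (1/(6 + A))² = (6 + A)⁻²)
D = 37933281/256 (D = (-385 + (6 + ((-1 - 9) + 8))⁻²)² = (-385 + (6 + (-10 + 8))⁻²)² = (-385 + (6 - 2)⁻²)² = (-385 + 4⁻²)² = (-385 + 1/16)² = (-6159/16)² = 37933281/256 ≈ 1.4818e+5)
1/D = 1/(37933281/256) = 256/37933281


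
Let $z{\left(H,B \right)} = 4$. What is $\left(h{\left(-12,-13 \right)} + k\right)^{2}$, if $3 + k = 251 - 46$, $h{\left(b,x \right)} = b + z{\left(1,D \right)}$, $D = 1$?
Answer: $37636$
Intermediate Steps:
$h{\left(b,x \right)} = 4 + b$ ($h{\left(b,x \right)} = b + 4 = 4 + b$)
$k = 202$ ($k = -3 + \left(251 - 46\right) = -3 + 205 = 202$)
$\left(h{\left(-12,-13 \right)} + k\right)^{2} = \left(\left(4 - 12\right) + 202\right)^{2} = \left(-8 + 202\right)^{2} = 194^{2} = 37636$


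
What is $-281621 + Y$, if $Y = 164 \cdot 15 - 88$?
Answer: $-279249$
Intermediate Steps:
$Y = 2372$ ($Y = 2460 - 88 = 2372$)
$-281621 + Y = -281621 + 2372 = -279249$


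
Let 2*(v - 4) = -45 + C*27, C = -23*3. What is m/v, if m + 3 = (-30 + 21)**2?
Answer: -39/475 ≈ -0.082105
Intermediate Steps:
C = -69
m = 78 (m = -3 + (-30 + 21)**2 = -3 + (-9)**2 = -3 + 81 = 78)
v = -950 (v = 4 + (-45 - 69*27)/2 = 4 + (-45 - 1863)/2 = 4 + (1/2)*(-1908) = 4 - 954 = -950)
m/v = 78/(-950) = 78*(-1/950) = -39/475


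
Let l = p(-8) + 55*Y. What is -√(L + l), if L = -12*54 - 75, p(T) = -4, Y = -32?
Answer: -I*√2487 ≈ -49.87*I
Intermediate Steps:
L = -723 (L = -648 - 75 = -723)
l = -1764 (l = -4 + 55*(-32) = -4 - 1760 = -1764)
-√(L + l) = -√(-723 - 1764) = -√(-2487) = -I*√2487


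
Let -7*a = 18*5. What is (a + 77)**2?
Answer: 201601/49 ≈ 4114.3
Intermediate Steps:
a = -90/7 (a = -18*5/7 = -1/7*90 = -90/7 ≈ -12.857)
(a + 77)**2 = (-90/7 + 77)**2 = (449/7)**2 = 201601/49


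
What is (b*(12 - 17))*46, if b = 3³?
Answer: -6210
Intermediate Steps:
b = 27
(b*(12 - 17))*46 = (27*(12 - 17))*46 = (27*(-5))*46 = -135*46 = -6210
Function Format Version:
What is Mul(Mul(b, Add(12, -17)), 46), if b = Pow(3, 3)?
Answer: -6210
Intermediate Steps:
b = 27
Mul(Mul(b, Add(12, -17)), 46) = Mul(Mul(27, Add(12, -17)), 46) = Mul(Mul(27, -5), 46) = Mul(-135, 46) = -6210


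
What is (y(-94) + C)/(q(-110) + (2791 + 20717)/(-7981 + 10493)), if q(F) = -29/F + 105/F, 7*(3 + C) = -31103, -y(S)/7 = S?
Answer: -915931720/2095597 ≈ -437.07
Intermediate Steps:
y(S) = -7*S
C = -31124/7 (C = -3 + (1/7)*(-31103) = -3 - 31103/7 = -31124/7 ≈ -4446.3)
q(F) = 76/F
(y(-94) + C)/(q(-110) + (2791 + 20717)/(-7981 + 10493)) = (-7*(-94) - 31124/7)/(76/(-110) + (2791 + 20717)/(-7981 + 10493)) = (658 - 31124/7)/(76*(-1/110) + 23508/2512) = -26518/(7*(-38/55 + 23508*(1/2512))) = -26518/(7*(-38/55 + 5877/628)) = -26518/(7*299371/34540) = -26518/7*34540/299371 = -915931720/2095597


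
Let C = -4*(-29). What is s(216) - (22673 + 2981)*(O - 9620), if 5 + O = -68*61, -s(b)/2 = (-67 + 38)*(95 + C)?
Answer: 353344780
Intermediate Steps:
C = 116
s(b) = 12238 (s(b) = -2*(-67 + 38)*(95 + 116) = -(-58)*211 = -2*(-6119) = 12238)
O = -4153 (O = -5 - 68*61 = -5 - 4148 = -4153)
s(216) - (22673 + 2981)*(O - 9620) = 12238 - (22673 + 2981)*(-4153 - 9620) = 12238 - 25654*(-13773) = 12238 - 1*(-353332542) = 12238 + 353332542 = 353344780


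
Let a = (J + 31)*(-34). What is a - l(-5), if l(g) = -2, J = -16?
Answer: -508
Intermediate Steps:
a = -510 (a = (-16 + 31)*(-34) = 15*(-34) = -510)
a - l(-5) = -510 - 1*(-2) = -510 + 2 = -508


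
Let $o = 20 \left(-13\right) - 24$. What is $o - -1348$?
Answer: $1064$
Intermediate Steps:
$o = -284$ ($o = -260 - 24 = -284$)
$o - -1348 = -284 - -1348 = -284 + 1348 = 1064$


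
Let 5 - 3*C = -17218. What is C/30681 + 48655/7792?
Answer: 3157121/490896 ≈ 6.4313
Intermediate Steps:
C = 5741 (C = 5/3 - ⅓*(-17218) = 5/3 + 17218/3 = 5741)
C/30681 + 48655/7792 = 5741/30681 + 48655/7792 = 3157121/490896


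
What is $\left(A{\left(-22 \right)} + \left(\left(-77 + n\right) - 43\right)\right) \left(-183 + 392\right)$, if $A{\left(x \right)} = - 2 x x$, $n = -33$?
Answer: $-234289$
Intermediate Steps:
$A{\left(x \right)} = - 2 x^{2}$
$\left(A{\left(-22 \right)} + \left(\left(-77 + n\right) - 43\right)\right) \left(-183 + 392\right) = \left(- 2 \left(-22\right)^{2} - 153\right) \left(-183 + 392\right) = \left(\left(-2\right) 484 - 153\right) 209 = \left(-968 - 153\right) 209 = \left(-1121\right) 209 = -234289$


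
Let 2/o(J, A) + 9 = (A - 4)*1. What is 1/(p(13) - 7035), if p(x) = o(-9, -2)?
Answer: -15/105527 ≈ -0.00014214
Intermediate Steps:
o(J, A) = 2/(-13 + A) (o(J, A) = 2/(-9 + (A - 4)*1) = 2/(-9 + (-4 + A)*1) = 2/(-9 + (-4 + A)) = 2/(-13 + A))
p(x) = -2/15 (p(x) = 2/(-13 - 2) = 2/(-15) = 2*(-1/15) = -2/15)
1/(p(13) - 7035) = 1/(-2/15 - 7035) = 1/(-105527/15) = -15/105527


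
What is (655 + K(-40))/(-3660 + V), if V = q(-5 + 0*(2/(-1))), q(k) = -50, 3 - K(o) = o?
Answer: -349/1855 ≈ -0.18814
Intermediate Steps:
K(o) = 3 - o
V = -50
(655 + K(-40))/(-3660 + V) = (655 + (3 - 1*(-40)))/(-3660 - 50) = (655 + (3 + 40))/(-3710) = (655 + 43)*(-1/3710) = 698*(-1/3710) = -349/1855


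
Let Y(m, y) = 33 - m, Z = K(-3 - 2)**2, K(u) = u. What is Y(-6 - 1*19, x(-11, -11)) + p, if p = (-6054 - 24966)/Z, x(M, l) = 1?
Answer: -5914/5 ≈ -1182.8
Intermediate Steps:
Z = 25 (Z = (-3 - 2)**2 = (-5)**2 = 25)
p = -6204/5 (p = (-6054 - 24966)/25 = -31020*1/25 = -6204/5 ≈ -1240.8)
Y(-6 - 1*19, x(-11, -11)) + p = (33 - (-6 - 1*19)) - 6204/5 = (33 - (-6 - 19)) - 6204/5 = (33 - 1*(-25)) - 6204/5 = (33 + 25) - 6204/5 = 58 - 6204/5 = -5914/5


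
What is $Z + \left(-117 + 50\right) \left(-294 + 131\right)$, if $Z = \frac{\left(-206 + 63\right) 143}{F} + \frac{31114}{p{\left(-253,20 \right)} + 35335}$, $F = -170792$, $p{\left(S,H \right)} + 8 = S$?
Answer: $\frac{32713368804241}{2995179304} \approx 10922.0$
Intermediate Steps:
$p{\left(S,H \right)} = -8 + S$
$Z = \frac{3015625257}{2995179304}$ ($Z = \frac{\left(-206 + 63\right) 143}{-170792} + \frac{31114}{\left(-8 - 253\right) + 35335} = \left(-143\right) 143 \left(- \frac{1}{170792}\right) + \frac{31114}{-261 + 35335} = \left(-20449\right) \left(- \frac{1}{170792}\right) + \frac{31114}{35074} = \frac{20449}{170792} + 31114 \cdot \frac{1}{35074} = \frac{20449}{170792} + \frac{15557}{17537} = \frac{3015625257}{2995179304} \approx 1.0068$)
$Z + \left(-117 + 50\right) \left(-294 + 131\right) = \frac{3015625257}{2995179304} + \left(-117 + 50\right) \left(-294 + 131\right) = \frac{3015625257}{2995179304} - -10921 = \frac{3015625257}{2995179304} + 10921 = \frac{32713368804241}{2995179304}$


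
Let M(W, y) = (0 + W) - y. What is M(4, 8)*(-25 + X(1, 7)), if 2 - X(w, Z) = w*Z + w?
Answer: 124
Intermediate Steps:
M(W, y) = W - y
X(w, Z) = 2 - w - Z*w (X(w, Z) = 2 - (w*Z + w) = 2 - (Z*w + w) = 2 - (w + Z*w) = 2 + (-w - Z*w) = 2 - w - Z*w)
M(4, 8)*(-25 + X(1, 7)) = (4 - 1*8)*(-25 + (2 - 1*1 - 1*7*1)) = (4 - 8)*(-25 + (2 - 1 - 7)) = -4*(-25 - 6) = -4*(-31) = 124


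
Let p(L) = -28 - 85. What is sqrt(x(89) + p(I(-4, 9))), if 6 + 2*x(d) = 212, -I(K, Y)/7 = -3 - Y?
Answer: I*sqrt(10) ≈ 3.1623*I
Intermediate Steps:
I(K, Y) = 21 + 7*Y (I(K, Y) = -7*(-3 - Y) = 21 + 7*Y)
x(d) = 103 (x(d) = -3 + (1/2)*212 = -3 + 106 = 103)
p(L) = -113
sqrt(x(89) + p(I(-4, 9))) = sqrt(103 - 113) = sqrt(-10) = I*sqrt(10)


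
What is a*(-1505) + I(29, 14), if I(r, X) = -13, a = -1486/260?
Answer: 223305/26 ≈ 8588.7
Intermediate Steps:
a = -743/130 (a = -1486*1/260 = -743/130 ≈ -5.7154)
a*(-1505) + I(29, 14) = -743/130*(-1505) - 13 = 223643/26 - 13 = 223305/26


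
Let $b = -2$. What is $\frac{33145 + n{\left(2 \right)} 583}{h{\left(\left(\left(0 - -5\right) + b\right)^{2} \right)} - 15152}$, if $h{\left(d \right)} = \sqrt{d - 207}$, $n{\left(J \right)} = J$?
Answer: $- \frac{259940136}{114791651} - \frac{102933 i \sqrt{22}}{229583302} \approx -2.2645 - 0.0021029 i$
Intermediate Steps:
$h{\left(d \right)} = \sqrt{-207 + d}$
$\frac{33145 + n{\left(2 \right)} 583}{h{\left(\left(\left(0 - -5\right) + b\right)^{2} \right)} - 15152} = \frac{33145 + 2 \cdot 583}{\sqrt{-207 + \left(\left(0 - -5\right) - 2\right)^{2}} - 15152} = \frac{33145 + 1166}{\sqrt{-207 + \left(\left(0 + 5\right) - 2\right)^{2}} - 15152} = \frac{34311}{\sqrt{-207 + \left(5 - 2\right)^{2}} - 15152} = \frac{34311}{\sqrt{-207 + 3^{2}} - 15152} = \frac{34311}{\sqrt{-207 + 9} - 15152} = \frac{34311}{\sqrt{-198} - 15152} = \frac{34311}{3 i \sqrt{22} - 15152} = \frac{34311}{-15152 + 3 i \sqrt{22}}$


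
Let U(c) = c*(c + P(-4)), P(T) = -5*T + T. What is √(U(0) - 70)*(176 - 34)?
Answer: 142*I*√70 ≈ 1188.1*I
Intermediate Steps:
P(T) = -4*T
U(c) = c*(16 + c) (U(c) = c*(c - 4*(-4)) = c*(c + 16) = c*(16 + c))
√(U(0) - 70)*(176 - 34) = √(0*(16 + 0) - 70)*(176 - 34) = √(0*16 - 70)*142 = √(0 - 70)*142 = √(-70)*142 = (I*√70)*142 = 142*I*√70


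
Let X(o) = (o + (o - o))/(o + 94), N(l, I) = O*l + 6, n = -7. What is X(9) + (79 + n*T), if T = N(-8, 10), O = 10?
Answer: 61500/103 ≈ 597.09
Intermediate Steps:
N(l, I) = 6 + 10*l (N(l, I) = 10*l + 6 = 6 + 10*l)
T = -74 (T = 6 + 10*(-8) = 6 - 80 = -74)
X(o) = o/(94 + o) (X(o) = (o + 0)/(94 + o) = o/(94 + o))
X(9) + (79 + n*T) = 9/(94 + 9) + (79 - 7*(-74)) = 9/103 + (79 + 518) = 9*(1/103) + 597 = 9/103 + 597 = 61500/103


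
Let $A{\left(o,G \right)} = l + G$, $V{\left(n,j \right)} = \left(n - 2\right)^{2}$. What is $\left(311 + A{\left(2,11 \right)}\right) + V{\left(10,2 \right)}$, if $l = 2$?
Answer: $388$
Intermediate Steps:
$V{\left(n,j \right)} = \left(-2 + n\right)^{2}$
$A{\left(o,G \right)} = 2 + G$
$\left(311 + A{\left(2,11 \right)}\right) + V{\left(10,2 \right)} = \left(311 + \left(2 + 11\right)\right) + \left(-2 + 10\right)^{2} = \left(311 + 13\right) + 8^{2} = 324 + 64 = 388$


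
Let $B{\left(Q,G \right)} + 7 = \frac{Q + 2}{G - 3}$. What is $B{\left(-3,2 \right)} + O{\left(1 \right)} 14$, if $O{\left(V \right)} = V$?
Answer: $8$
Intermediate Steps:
$B{\left(Q,G \right)} = -7 + \frac{2 + Q}{-3 + G}$ ($B{\left(Q,G \right)} = -7 + \frac{Q + 2}{G - 3} = -7 + \frac{2 + Q}{-3 + G}$)
$B{\left(-3,2 \right)} + O{\left(1 \right)} 14 = \frac{23 - 3 - 14}{-3 + 2} + 1 \cdot 14 = \frac{23 - 3 - 14}{-1} + 14 = \left(-1\right) 6 + 14 = -6 + 14 = 8$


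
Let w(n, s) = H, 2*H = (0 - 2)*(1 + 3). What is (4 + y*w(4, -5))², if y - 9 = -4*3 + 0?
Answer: 256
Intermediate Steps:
H = -4 (H = ((0 - 2)*(1 + 3))/2 = (-2*4)/2 = (½)*(-8) = -4)
w(n, s) = -4
y = -3 (y = 9 + (-4*3 + 0) = 9 + (-12 + 0) = 9 - 12 = -3)
(4 + y*w(4, -5))² = (4 - 3*(-4))² = (4 + 12)² = 16² = 256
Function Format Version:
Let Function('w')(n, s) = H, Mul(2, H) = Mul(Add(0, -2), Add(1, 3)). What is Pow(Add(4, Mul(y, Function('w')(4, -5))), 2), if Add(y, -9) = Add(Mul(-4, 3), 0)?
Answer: 256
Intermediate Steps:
H = -4 (H = Mul(Rational(1, 2), Mul(Add(0, -2), Add(1, 3))) = Mul(Rational(1, 2), Mul(-2, 4)) = Mul(Rational(1, 2), -8) = -4)
Function('w')(n, s) = -4
y = -3 (y = Add(9, Add(Mul(-4, 3), 0)) = Add(9, Add(-12, 0)) = Add(9, -12) = -3)
Pow(Add(4, Mul(y, Function('w')(4, -5))), 2) = Pow(Add(4, Mul(-3, -4)), 2) = Pow(Add(4, 12), 2) = Pow(16, 2) = 256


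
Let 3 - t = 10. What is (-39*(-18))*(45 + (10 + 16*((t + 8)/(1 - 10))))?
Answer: 37362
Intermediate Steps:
t = -7 (t = 3 - 1*10 = 3 - 10 = -7)
(-39*(-18))*(45 + (10 + 16*((t + 8)/(1 - 10)))) = (-39*(-18))*(45 + (10 + 16*((-7 + 8)/(1 - 10)))) = 702*(45 + (10 + 16*(1/(-9)))) = 702*(45 + (10 + 16*(1*(-⅑)))) = 702*(45 + (10 + 16*(-⅑))) = 702*(45 + (10 - 16/9)) = 702*(45 + 74/9) = 702*(479/9) = 37362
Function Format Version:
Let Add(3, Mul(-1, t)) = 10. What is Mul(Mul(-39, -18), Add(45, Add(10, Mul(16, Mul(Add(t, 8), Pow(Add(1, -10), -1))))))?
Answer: 37362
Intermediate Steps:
t = -7 (t = Add(3, Mul(-1, 10)) = Add(3, -10) = -7)
Mul(Mul(-39, -18), Add(45, Add(10, Mul(16, Mul(Add(t, 8), Pow(Add(1, -10), -1)))))) = Mul(Mul(-39, -18), Add(45, Add(10, Mul(16, Mul(Add(-7, 8), Pow(Add(1, -10), -1)))))) = Mul(702, Add(45, Add(10, Mul(16, Mul(1, Pow(-9, -1)))))) = Mul(702, Add(45, Add(10, Mul(16, Mul(1, Rational(-1, 9)))))) = Mul(702, Add(45, Add(10, Mul(16, Rational(-1, 9))))) = Mul(702, Add(45, Add(10, Rational(-16, 9)))) = Mul(702, Add(45, Rational(74, 9))) = Mul(702, Rational(479, 9)) = 37362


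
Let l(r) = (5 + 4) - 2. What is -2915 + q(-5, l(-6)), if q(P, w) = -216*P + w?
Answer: -1828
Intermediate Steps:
l(r) = 7 (l(r) = 9 - 2 = 7)
q(P, w) = w - 216*P
-2915 + q(-5, l(-6)) = -2915 + (7 - 216*(-5)) = -2915 + (7 + 1080) = -2915 + 1087 = -1828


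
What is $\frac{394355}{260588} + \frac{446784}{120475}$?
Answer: $\frac{163936467617}{31394339300} \approx 5.2218$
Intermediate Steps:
$\frac{394355}{260588} + \frac{446784}{120475} = \frac{163936467617}{31394339300}$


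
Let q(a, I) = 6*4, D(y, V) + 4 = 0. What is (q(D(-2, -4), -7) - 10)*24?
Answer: 336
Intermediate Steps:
D(y, V) = -4 (D(y, V) = -4 + 0 = -4)
q(a, I) = 24
(q(D(-2, -4), -7) - 10)*24 = (24 - 10)*24 = 14*24 = 336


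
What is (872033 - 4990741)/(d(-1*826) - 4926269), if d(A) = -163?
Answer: 1029677/1231608 ≈ 0.83604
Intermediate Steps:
(872033 - 4990741)/(d(-1*826) - 4926269) = (872033 - 4990741)/(-163 - 4926269) = -4118708/(-4926432) = -4118708*(-1/4926432) = 1029677/1231608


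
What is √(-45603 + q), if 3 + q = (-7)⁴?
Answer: I*√43205 ≈ 207.86*I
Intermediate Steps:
q = 2398 (q = -3 + (-7)⁴ = -3 + 2401 = 2398)
√(-45603 + q) = √(-45603 + 2398) = √(-43205) = I*√43205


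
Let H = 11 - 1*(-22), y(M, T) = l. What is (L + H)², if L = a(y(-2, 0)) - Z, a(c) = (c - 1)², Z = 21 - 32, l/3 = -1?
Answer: 3600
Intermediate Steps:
l = -3 (l = 3*(-1) = -3)
y(M, T) = -3
Z = -11
a(c) = (-1 + c)²
H = 33 (H = 11 + 22 = 33)
L = 27 (L = (-1 - 3)² - 1*(-11) = (-4)² + 11 = 16 + 11 = 27)
(L + H)² = (27 + 33)² = 60² = 3600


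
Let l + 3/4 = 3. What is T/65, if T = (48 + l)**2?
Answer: 40401/1040 ≈ 38.847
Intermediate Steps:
l = 9/4 (l = -3/4 + 3 = 9/4 ≈ 2.2500)
T = 40401/16 (T = (48 + 9/4)**2 = (201/4)**2 = 40401/16 ≈ 2525.1)
T/65 = (40401/16)/65 = (40401/16)*(1/65) = 40401/1040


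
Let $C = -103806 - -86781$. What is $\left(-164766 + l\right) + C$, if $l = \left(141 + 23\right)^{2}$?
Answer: $-154895$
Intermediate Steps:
$C = -17025$ ($C = -103806 + 86781 = -17025$)
$l = 26896$ ($l = 164^{2} = 26896$)
$\left(-164766 + l\right) + C = \left(-164766 + 26896\right) - 17025 = -137870 - 17025 = -154895$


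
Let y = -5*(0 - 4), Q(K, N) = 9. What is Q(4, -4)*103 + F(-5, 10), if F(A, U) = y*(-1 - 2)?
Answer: 867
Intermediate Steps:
y = 20 (y = -5*(-4) = 20)
F(A, U) = -60 (F(A, U) = 20*(-1 - 2) = 20*(-3) = -60)
Q(4, -4)*103 + F(-5, 10) = 9*103 - 60 = 927 - 60 = 867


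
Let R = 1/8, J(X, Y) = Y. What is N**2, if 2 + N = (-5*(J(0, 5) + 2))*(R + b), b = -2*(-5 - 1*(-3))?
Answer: 1371241/64 ≈ 21426.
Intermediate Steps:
R = 1/8 ≈ 0.12500
b = 4 (b = -2*(-5 + 3) = -2*(-2) = 4)
N = -1171/8 (N = -2 + (-5*(5 + 2))*(1/8 + 4) = -2 - 5*7*(33/8) = -2 - 35*33/8 = -2 - 1155/8 = -1171/8 ≈ -146.38)
N**2 = (-1171/8)**2 = 1371241/64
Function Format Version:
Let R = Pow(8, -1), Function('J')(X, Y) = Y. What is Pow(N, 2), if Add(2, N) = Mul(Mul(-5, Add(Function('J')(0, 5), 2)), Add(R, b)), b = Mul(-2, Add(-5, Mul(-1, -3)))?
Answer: Rational(1371241, 64) ≈ 21426.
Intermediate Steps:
R = Rational(1, 8) ≈ 0.12500
b = 4 (b = Mul(-2, Add(-5, 3)) = Mul(-2, -2) = 4)
N = Rational(-1171, 8) (N = Add(-2, Mul(Mul(-5, Add(5, 2)), Add(Rational(1, 8), 4))) = Add(-2, Mul(Mul(-5, 7), Rational(33, 8))) = Add(-2, Mul(-35, Rational(33, 8))) = Add(-2, Rational(-1155, 8)) = Rational(-1171, 8) ≈ -146.38)
Pow(N, 2) = Pow(Rational(-1171, 8), 2) = Rational(1371241, 64)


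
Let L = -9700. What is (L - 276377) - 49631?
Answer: -335708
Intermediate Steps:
(L - 276377) - 49631 = (-9700 - 276377) - 49631 = -286077 - 49631 = -335708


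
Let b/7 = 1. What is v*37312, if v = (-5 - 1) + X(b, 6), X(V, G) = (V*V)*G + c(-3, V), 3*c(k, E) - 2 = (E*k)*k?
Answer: 34662848/3 ≈ 1.1554e+7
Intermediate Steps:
b = 7 (b = 7*1 = 7)
c(k, E) = 2/3 + E*k**2/3 (c(k, E) = 2/3 + ((E*k)*k)/3 = 2/3 + (E*k**2)/3 = 2/3 + E*k**2/3)
X(V, G) = 2/3 + 3*V + G*V**2 (X(V, G) = (V*V)*G + (2/3 + (1/3)*V*(-3)**2) = V**2*G + (2/3 + (1/3)*V*9) = G*V**2 + (2/3 + 3*V) = 2/3 + 3*V + G*V**2)
v = 929/3 (v = (-5 - 1) + (2/3 + 3*7 + 6*7**2) = -6 + (2/3 + 21 + 6*49) = -6 + (2/3 + 21 + 294) = -6 + 947/3 = 929/3 ≈ 309.67)
v*37312 = (929/3)*37312 = 34662848/3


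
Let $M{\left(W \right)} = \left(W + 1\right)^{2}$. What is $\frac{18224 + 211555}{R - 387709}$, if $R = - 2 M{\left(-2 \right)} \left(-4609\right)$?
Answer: $- \frac{229779}{378491} \approx -0.60709$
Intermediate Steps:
$M{\left(W \right)} = \left(1 + W\right)^{2}$
$R = 9218$ ($R = - 2 \left(1 - 2\right)^{2} \left(-4609\right) = - 2 \left(-1\right)^{2} \left(-4609\right) = \left(-2\right) 1 \left(-4609\right) = \left(-2\right) \left(-4609\right) = 9218$)
$\frac{18224 + 211555}{R - 387709} = \frac{18224 + 211555}{9218 - 387709} = \frac{229779}{-378491} = 229779 \left(- \frac{1}{378491}\right) = - \frac{229779}{378491}$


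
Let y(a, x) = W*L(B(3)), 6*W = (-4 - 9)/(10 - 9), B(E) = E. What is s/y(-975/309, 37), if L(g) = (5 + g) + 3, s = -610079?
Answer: 3660474/143 ≈ 25598.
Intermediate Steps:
L(g) = 8 + g
W = -13/6 (W = ((-4 - 9)/(10 - 9))/6 = (-13/1)/6 = (-13*1)/6 = (1/6)*(-13) = -13/6 ≈ -2.1667)
y(a, x) = -143/6 (y(a, x) = -13*(8 + 3)/6 = -13/6*11 = -143/6)
s/y(-975/309, 37) = -610079/(-143/6) = -610079*(-6/143) = 3660474/143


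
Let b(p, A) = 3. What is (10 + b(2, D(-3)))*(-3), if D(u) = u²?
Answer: -39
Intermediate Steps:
(10 + b(2, D(-3)))*(-3) = (10 + 3)*(-3) = 13*(-3) = -39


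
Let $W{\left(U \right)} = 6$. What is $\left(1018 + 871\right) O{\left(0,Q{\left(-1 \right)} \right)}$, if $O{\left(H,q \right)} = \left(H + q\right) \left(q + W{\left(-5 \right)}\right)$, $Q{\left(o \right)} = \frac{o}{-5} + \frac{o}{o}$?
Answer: $\frac{408024}{25} \approx 16321.0$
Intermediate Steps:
$Q{\left(o \right)} = 1 - \frac{o}{5}$ ($Q{\left(o \right)} = o \left(- \frac{1}{5}\right) + 1 = - \frac{o}{5} + 1 = 1 - \frac{o}{5}$)
$O{\left(H,q \right)} = \left(6 + q\right) \left(H + q\right)$ ($O{\left(H,q \right)} = \left(H + q\right) \left(q + 6\right) = \left(H + q\right) \left(6 + q\right) = \left(6 + q\right) \left(H + q\right)$)
$\left(1018 + 871\right) O{\left(0,Q{\left(-1 \right)} \right)} = \left(1018 + 871\right) \left(\left(1 - - \frac{1}{5}\right)^{2} + 6 \cdot 0 + 6 \left(1 - - \frac{1}{5}\right) + 0 \left(1 - - \frac{1}{5}\right)\right) = 1889 \left(\left(1 + \frac{1}{5}\right)^{2} + 0 + 6 \left(1 + \frac{1}{5}\right) + 0 \left(1 + \frac{1}{5}\right)\right) = 1889 \left(\left(\frac{6}{5}\right)^{2} + 0 + 6 \cdot \frac{6}{5} + 0 \cdot \frac{6}{5}\right) = 1889 \left(\frac{36}{25} + 0 + \frac{36}{5} + 0\right) = 1889 \cdot \frac{216}{25} = \frac{408024}{25}$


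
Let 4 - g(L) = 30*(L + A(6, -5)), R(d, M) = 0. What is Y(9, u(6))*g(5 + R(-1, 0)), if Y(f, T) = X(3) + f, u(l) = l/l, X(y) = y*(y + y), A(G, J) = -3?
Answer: -1512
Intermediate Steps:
X(y) = 2*y**2 (X(y) = y*(2*y) = 2*y**2)
u(l) = 1
Y(f, T) = 18 + f (Y(f, T) = 2*3**2 + f = 2*9 + f = 18 + f)
g(L) = 94 - 30*L (g(L) = 4 - 30*(L - 3) = 4 - 30*(-3 + L) = 4 - (-90 + 30*L) = 4 + (90 - 30*L) = 94 - 30*L)
Y(9, u(6))*g(5 + R(-1, 0)) = (18 + 9)*(94 - 30*(5 + 0)) = 27*(94 - 30*5) = 27*(94 - 150) = 27*(-56) = -1512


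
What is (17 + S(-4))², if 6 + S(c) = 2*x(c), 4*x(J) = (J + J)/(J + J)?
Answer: 529/4 ≈ 132.25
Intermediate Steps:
x(J) = ¼ (x(J) = ((J + J)/(J + J))/4 = ((2*J)/((2*J)))/4 = ((2*J)*(1/(2*J)))/4 = (¼)*1 = ¼)
S(c) = -11/2 (S(c) = -6 + 2*(¼) = -6 + ½ = -11/2)
(17 + S(-4))² = (17 - 11/2)² = (23/2)² = 529/4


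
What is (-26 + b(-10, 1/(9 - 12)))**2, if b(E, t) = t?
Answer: 6241/9 ≈ 693.44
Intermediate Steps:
(-26 + b(-10, 1/(9 - 12)))**2 = (-26 + 1/(9 - 12))**2 = (-26 + 1/(-3))**2 = (-26 - 1/3)**2 = (-79/3)**2 = 6241/9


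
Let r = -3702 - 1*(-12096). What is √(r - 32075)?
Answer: I*√23681 ≈ 153.89*I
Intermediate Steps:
r = 8394 (r = -3702 + 12096 = 8394)
√(r - 32075) = √(8394 - 32075) = √(-23681) = I*√23681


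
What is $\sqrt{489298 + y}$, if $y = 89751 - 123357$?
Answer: $2 \sqrt{113923} \approx 675.05$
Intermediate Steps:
$y = -33606$
$\sqrt{489298 + y} = \sqrt{489298 - 33606} = \sqrt{455692} = 2 \sqrt{113923}$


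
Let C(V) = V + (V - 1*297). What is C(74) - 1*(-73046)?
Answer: 72897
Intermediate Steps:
C(V) = -297 + 2*V (C(V) = V + (V - 297) = V + (-297 + V) = -297 + 2*V)
C(74) - 1*(-73046) = (-297 + 2*74) - 1*(-73046) = (-297 + 148) + 73046 = -149 + 73046 = 72897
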